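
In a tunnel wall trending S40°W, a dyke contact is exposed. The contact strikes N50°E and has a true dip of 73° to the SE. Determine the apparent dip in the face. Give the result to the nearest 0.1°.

29.6°

The section lies 10° from the strike.
tan α = tan 73° × sin 10° = 3.2709 × 0.1736 = 0.5680
α = arctan(0.5680) = 29.60°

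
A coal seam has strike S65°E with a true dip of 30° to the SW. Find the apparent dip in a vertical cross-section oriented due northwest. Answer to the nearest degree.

The section lies 20° from the strike.
tan(apparent dip) = tan 30° · sin 20° = 0.1975
α = arctan(0.1975) = 11.17°

11°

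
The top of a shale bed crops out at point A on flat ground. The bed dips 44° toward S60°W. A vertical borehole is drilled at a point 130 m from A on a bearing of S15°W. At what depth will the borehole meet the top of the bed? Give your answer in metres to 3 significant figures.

The hole lies 45° from the dip direction, so the down-dip offset is 130 × cos 45° = 91.92 m.
Depth = down-dip offset × tan(dip) = 91.92 × tan 44° = 91.92 × 0.9657
Depth = 88.77 m

88.8 m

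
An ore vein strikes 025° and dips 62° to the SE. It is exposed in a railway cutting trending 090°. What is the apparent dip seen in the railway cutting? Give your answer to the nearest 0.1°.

59.6°

The section lies 65° from the strike.
tan α = tan 62° × sin 65° = 1.8807 × 0.9063 = 1.7045
α = arctan(1.7045) = 59.60°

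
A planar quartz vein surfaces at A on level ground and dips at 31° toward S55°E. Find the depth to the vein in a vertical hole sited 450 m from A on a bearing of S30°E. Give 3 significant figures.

245 m

The hole lies 25° from the dip direction, so the down-dip offset is 450 × cos 25° = 407.84 m.
Depth = down-dip offset × tan(dip) = 407.84 × tan 31° = 407.84 × 0.6009
Depth = 245.05 m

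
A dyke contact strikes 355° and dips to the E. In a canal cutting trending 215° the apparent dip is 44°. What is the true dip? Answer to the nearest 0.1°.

The section is 40° from the strike.
tan(true dip) = tan 44° / sin 40° = 1.5023
true dip = arctan 1.5023 = 56.35°

56.4°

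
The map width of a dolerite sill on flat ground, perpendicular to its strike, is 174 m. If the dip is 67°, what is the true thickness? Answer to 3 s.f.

160 m

True thickness t = w · sin(dip) = 174 × sin 67°
t = 174 × 0.9205 = 160.168 m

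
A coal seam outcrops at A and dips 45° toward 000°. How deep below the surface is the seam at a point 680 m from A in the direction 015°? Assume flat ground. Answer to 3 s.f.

The hole lies 15° from the dip direction, so the down-dip offset is 680 × cos 15° = 656.83 m.
Depth = down-dip offset × tan(dip) = 656.83 × tan 45° = 656.83 × 1.0000
Depth = 656.83 m

657 m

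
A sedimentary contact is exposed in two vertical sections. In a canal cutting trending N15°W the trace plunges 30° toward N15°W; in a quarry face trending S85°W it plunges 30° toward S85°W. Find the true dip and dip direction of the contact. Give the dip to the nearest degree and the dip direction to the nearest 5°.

true dip 37°, dip direction 305°

Represent each trace as a vector plunging at its apparent dip toward its trend (east-north-up frame): v₁ = (-0.224, 0.837, -0.500), v₂ = (-0.863, -0.075, -0.500).
n = v₁ × v₂ = (-0.456, 0.319, 0.739) (taken with n_z > 0).
tan δ = √(n_x²+n_y²)/n_z = 0.557/0.739, so δ = 37.0°.
Dip direction = atan2(-0.456, 0.319) = 305° (azimuth of n's horizontal projection).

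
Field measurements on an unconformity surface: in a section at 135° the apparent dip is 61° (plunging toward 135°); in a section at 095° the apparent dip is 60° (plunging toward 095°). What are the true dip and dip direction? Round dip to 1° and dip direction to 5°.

The two traces are lines in the plane: v₁ = (sin 135°·cos 61°, cos 135°·cos 61°, −sin 61°), v₂ = (sin 95°·cos 60°, cos 95°·cos 60°, −sin 60°).
Cross product v₁ × v₂ gives the pole to the plane: n ∝ (0.259, -0.139, 0.156).
tan δ = √(n_x²+n_y²)/n_z = 0.294/0.156, so δ = 62.0°.
Dip direction = azimuth of (n_x, n_y) = atan2(0.259, -0.139) = 118°.

true dip 62°, dip direction 120°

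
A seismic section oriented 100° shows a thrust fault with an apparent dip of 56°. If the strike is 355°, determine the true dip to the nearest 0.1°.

56.9°

The section is 75° from the strike.
tan(true dip) = tan 56° / sin 75° = 1.5349
δ = arctan(1.5349) = 56.91°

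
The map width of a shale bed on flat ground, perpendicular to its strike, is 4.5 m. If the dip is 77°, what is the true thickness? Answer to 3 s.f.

True thickness t = w · sin(dip) = 4.5 × sin 77°
t = 4.5 × 0.9744 = 4.385 m

4.38 m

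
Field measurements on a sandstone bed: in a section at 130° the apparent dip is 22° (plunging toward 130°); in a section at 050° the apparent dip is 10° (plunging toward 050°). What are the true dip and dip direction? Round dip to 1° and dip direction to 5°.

Represent each trace as a vector plunging at its apparent dip toward its trend (east-north-up frame): v₁ = (0.710, -0.596, -0.375), v₂ = (0.754, 0.633, -0.174).
n = v₁ × v₂ = (0.341, -0.159, 0.899) (taken with n_z > 0).
Dip δ = arctan(|n_h|/n_z) = arctan(0.376/0.899) = 22.7°.
The horizontal component of n points toward azimuth atan2(n_x, n_y) = 115°, the dip direction.

true dip 23°, dip direction 115°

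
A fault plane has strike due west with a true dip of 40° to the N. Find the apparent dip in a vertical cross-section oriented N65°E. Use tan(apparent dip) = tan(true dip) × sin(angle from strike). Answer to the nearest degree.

The strike is due west and the section trends N65°E; the acute angle between them is β = 25°.
tan α = tan 40° × sin 25° = 0.8391 × 0.4226 = 0.3546
apparent dip = arctan 0.3546 = 19.53°

20°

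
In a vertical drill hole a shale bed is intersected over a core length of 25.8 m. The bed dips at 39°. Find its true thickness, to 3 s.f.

20.1 m

True thickness t = h · cos(dip) = 25.8 × cos 39°
t = 25.8 × 0.7771 = 20.050 m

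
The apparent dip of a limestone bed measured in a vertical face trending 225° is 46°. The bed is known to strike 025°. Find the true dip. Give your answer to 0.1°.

The section is 20° from the strike.
tan δ = tan α / sin β = tan 46° / sin 20° = 1.0355 / 0.3420 = 3.0277
δ = arctan(3.0277) = 71.72°

71.7°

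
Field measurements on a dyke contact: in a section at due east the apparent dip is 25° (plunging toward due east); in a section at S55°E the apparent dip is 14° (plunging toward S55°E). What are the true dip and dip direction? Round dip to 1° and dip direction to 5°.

true dip 27°, dip direction 065°

Each apparent-dip line lies in the plane. As unit vectors (x east, y north, z up), v₁ plunges 25°→due east and v₂ plunges 14°→S55°E.
Cross product v₁ × v₂ gives the pole to the plane: n ∝ (0.235, 0.117, 0.504).
Dip δ = arctan(|n_h|/n_z) = arctan(0.263/0.504) = 27.5°.
Dip direction = azimuth of (n_x, n_y) = atan2(0.235, 0.117) = 64°.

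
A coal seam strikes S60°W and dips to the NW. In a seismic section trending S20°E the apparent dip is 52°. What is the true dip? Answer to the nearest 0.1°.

β = acute angle between strike S60°W and section S20°E = 80°.
tan(true dip) = tan 52° / sin 80° = 1.2997
δ = arctan(1.2997) = 52.42°

52.4°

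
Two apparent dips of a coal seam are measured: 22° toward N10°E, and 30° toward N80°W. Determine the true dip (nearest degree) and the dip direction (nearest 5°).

The two traces are lines in the plane: v₁ = (sin 10°·cos 22°, cos 10°·cos 22°, −sin 22°), v₂ = (sin 280°·cos 30°, cos 280°·cos 30°, −sin 30°).
n = v₁ × v₂ = (-0.400, 0.400, 0.803) (taken with n_z > 0).
Dip δ = arctan(|n_h|/n_z) = arctan(0.566/0.803) = 35.2°.
Dip direction = atan2(-0.400, 0.400) = 315° (azimuth of n's horizontal projection).

true dip 35°, dip direction 315°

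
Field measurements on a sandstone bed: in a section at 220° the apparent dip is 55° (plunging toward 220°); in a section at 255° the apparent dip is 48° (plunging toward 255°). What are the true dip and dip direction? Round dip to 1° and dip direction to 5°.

Represent each trace as a vector plunging at its apparent dip toward its trend (east-north-up frame): v₁ = (-0.369, -0.439, -0.819), v₂ = (-0.646, -0.173, -0.743).
Cross product v₁ × v₂ gives the pole to the plane: n ∝ (-0.185, -0.255, 0.220).
tan δ = √(n_x²+n_y²)/n_z = 0.315/0.220, so δ = 55.1°.
Dip direction = azimuth of (n_x, n_y) = atan2(-0.185, -0.255) = 216°.

true dip 55°, dip direction 215°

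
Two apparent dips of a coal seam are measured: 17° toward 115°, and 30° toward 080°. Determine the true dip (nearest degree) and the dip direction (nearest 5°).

The two traces are lines in the plane: v₁ = (sin 115°·cos 17°, cos 115°·cos 17°, −sin 17°), v₂ = (sin 80°·cos 30°, cos 80°·cos 30°, −sin 30°).
Cross product v₁ × v₂ gives the pole to the plane: n ∝ (0.246, 0.184, 0.475).
tan δ = √(n_x²+n_y²)/n_z = 0.307/0.475, so δ = 32.9°.
Dip direction = atan2(0.246, 0.184) = 53° (azimuth of n's horizontal projection).

true dip 33°, dip direction 055°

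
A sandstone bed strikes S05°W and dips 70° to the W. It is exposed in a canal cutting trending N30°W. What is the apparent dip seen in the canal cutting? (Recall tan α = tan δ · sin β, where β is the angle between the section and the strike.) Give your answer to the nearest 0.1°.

Angle between strike (S05°W) and section (N30°W): β = 35°.
tan(apparent dip) = tan 70° · sin 35° = 1.5759
α = arctan(1.5759) = 57.60°

57.6°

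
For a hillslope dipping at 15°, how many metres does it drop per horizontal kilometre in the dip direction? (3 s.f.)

drop per km = 1000 × tan 15° = 1000 × 0.2679

268 m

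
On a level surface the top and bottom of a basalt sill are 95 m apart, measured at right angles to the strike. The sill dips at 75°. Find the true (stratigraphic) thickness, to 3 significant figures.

91.8 m

True thickness t = w · sin(dip) = 95 × sin 75°
t = 95 × 0.9659 = 91.763 m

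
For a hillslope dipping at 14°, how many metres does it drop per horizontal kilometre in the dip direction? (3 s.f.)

249 m

drop per km = 1000 × tan 14° = 1000 × 0.2493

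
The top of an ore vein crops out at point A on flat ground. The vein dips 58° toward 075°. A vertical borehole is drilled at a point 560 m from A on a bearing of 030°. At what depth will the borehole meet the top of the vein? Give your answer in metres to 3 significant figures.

634 m

The hole lies 45° from the dip direction, so the down-dip offset is 560 × cos 45° = 395.98 m.
Depth = down-dip offset × tan(dip) = 395.98 × tan 58° = 395.98 × 1.6003
Depth = 633.70 m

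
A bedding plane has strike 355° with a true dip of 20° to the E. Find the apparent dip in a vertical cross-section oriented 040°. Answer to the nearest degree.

Angle between strike (355°) and section (040°): β = 45°.
tan(apparent dip) = tan 20° · sin 45° = 0.2574
apparent dip = arctan 0.2574 = 14.43°

14°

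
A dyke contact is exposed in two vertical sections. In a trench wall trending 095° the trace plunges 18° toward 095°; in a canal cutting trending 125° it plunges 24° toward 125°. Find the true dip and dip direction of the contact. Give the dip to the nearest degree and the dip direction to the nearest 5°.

true dip 25°, dip direction 140°

Represent each trace as a vector plunging at its apparent dip toward its trend (east-north-up frame): v₁ = (0.947, -0.083, -0.309), v₂ = (0.748, -0.524, -0.407).
The plane normal is n = v₁ × v₂ ∝ (0.128, -0.154, 0.434).
tan δ = √(n_x²+n_y²)/n_z = 0.200/0.434, so δ = 24.8°.
Dip direction = azimuth of (n_x, n_y) = atan2(0.128, -0.154) = 140°.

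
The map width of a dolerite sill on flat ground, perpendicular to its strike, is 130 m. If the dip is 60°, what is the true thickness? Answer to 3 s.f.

113 m

True thickness t = w · sin(dip) = 130 × sin 60°
t = 130 × 0.8660 = 112.583 m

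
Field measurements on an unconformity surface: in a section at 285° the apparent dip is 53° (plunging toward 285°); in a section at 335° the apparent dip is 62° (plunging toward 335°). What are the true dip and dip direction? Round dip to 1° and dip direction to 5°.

The two traces are lines in the plane: v₁ = (sin 285°·cos 53°, cos 285°·cos 53°, −sin 53°), v₂ = (sin 335°·cos 62°, cos 335°·cos 62°, −sin 62°).
The plane normal is n = v₁ × v₂ ∝ (-0.202, 0.355, 0.216).
tan δ = √(n_x²+n_y²)/n_z = 0.408/0.216, so δ = 62.1°.
Dip direction = azimuth of (n_x, n_y) = atan2(-0.202, 0.355) = 330°.

true dip 62°, dip direction 330°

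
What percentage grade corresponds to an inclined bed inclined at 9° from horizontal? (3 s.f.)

15.8%

grade % = 100 × tan 9° = 100 × 0.1584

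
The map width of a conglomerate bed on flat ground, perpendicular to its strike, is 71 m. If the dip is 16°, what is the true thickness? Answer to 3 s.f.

True thickness t = w · sin(dip) = 71 × sin 16°
t = 71 × 0.2756 = 19.570 m

19.6 m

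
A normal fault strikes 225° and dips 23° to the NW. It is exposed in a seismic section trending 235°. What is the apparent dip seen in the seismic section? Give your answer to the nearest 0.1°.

The strike is 225° and the section trends 235°; the acute angle between them is β = 10°.
tan(apparent dip) = tan 23° · sin 10° = 0.0737
apparent dip = arctan 0.0737 = 4.22°

4.2°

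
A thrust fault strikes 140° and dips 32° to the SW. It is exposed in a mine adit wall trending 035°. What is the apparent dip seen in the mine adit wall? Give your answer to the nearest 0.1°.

Angle between strike (140°) and section (035°): β = 75°.
tan α = tan 32° × sin 75° = 0.6249 × 0.9659 = 0.6036
α = arctan(0.6036) = 31.11°

31.1°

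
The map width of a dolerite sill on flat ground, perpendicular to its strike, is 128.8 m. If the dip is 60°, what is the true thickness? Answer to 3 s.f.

112 m

True thickness t = w · sin(dip) = 128.8 × sin 60°
t = 128.8 × 0.8660 = 111.544 m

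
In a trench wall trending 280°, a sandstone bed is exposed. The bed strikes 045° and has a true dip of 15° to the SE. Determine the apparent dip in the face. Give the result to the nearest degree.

Angle between strike (045°) and section (280°): β = 55°.
tan(apparent dip) = tan 15° · sin 55° = 0.2195
apparent dip = arctan 0.2195 = 12.38°

12°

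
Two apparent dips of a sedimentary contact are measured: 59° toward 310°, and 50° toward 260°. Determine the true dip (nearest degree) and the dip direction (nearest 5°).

true dip 59°, dip direction 305°

The two traces are lines in the plane: v₁ = (sin 310°·cos 59°, cos 310°·cos 59°, −sin 59°), v₂ = (sin 260°·cos 50°, cos 260°·cos 50°, −sin 50°).
The plane normal is n = v₁ × v₂ ∝ (-0.349, 0.240, 0.254).
tan δ = √(n_x²+n_y²)/n_z = 0.424/0.254, so δ = 59.1°.
The horizontal component of n points toward azimuth atan2(n_x, n_y) = 305°, the dip direction.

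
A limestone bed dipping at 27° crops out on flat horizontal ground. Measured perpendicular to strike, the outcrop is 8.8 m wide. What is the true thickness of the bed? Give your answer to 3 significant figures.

4.00 m

True thickness t = w · sin(dip) = 8.8 × sin 27°
t = 8.8 × 0.4540 = 3.995 m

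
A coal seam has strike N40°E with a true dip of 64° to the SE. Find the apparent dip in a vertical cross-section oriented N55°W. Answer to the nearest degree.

64°

The strike is N40°E and the section trends N55°W; the acute angle between them is β = 85°.
tan α = tan 64° × sin 85° = 2.0503 × 0.9962 = 2.0425
α = arctan(2.0425) = 63.91°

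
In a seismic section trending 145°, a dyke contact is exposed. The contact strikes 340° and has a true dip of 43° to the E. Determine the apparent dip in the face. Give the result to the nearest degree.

14°

The strike is 340° and the section trends 145°; the acute angle between them is β = 15°.
tan α = tan 43° × sin 15° = 0.9325 × 0.2588 = 0.2414
apparent dip = arctan 0.2414 = 13.57°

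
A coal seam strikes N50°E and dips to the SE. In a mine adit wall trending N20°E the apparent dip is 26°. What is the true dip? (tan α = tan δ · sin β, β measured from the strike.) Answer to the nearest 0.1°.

The section is 30° from the strike.
tan(true dip) = tan 26° / sin 30° = 0.9755
δ = arctan(0.9755) = 44.29°

44.3°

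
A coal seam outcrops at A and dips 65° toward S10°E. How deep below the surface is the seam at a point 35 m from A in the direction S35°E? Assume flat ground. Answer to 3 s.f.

The hole lies 25° from the dip direction, so the down-dip offset is 35 × cos 25° = 31.72 m.
Depth = down-dip offset × tan(dip) = 31.72 × tan 65° = 31.72 × 2.1445
Depth = 68.03 m

68.0 m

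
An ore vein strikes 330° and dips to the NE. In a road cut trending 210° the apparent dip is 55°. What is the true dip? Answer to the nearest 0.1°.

58.8°

β = acute angle between strike 330° and section 210° = 60°.
tan δ = tan α / sin β = tan 55° / sin 60° = 1.4281 / 0.8660 = 1.6491
true dip = arctan 1.6491 = 58.77°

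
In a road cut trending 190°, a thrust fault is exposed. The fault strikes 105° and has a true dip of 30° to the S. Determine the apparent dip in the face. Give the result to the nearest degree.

30°

Angle between strike (105°) and section (190°): β = 85°.
tan α = tan 30° × sin 85° = 0.5774 × 0.9962 = 0.5752
apparent dip = arctan 0.5752 = 29.91°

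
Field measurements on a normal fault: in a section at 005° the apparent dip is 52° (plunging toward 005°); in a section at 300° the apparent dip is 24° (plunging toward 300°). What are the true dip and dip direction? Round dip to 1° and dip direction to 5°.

The two traces are lines in the plane: v₁ = (sin 5°·cos 52°, cos 5°·cos 52°, −sin 52°), v₂ = (sin 300°·cos 24°, cos 300°·cos 24°, −sin 24°).
n = v₁ × v₂ = (0.110, 0.645, 0.510) (taken with n_z > 0).
tan δ = √(n_x²+n_y²)/n_z = 0.655/0.510, so δ = 52.1°.
Dip direction = atan2(0.110, 0.645) = 10° (azimuth of n's horizontal projection).

true dip 52°, dip direction 010°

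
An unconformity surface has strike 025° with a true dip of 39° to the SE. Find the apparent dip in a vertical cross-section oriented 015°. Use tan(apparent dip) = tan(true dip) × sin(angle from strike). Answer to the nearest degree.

8°

The section lies 10° from the strike.
tan α = tan 39° × sin 10° = 0.8098 × 0.1736 = 0.1406
apparent dip = arctan 0.1406 = 8.00°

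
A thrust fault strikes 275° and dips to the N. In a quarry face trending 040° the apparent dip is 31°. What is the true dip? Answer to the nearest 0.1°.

36.3°

The section is 55° from the strike.
tan(true dip) = tan 31° / sin 55° = 0.7335
δ = arctan(0.7335) = 36.26°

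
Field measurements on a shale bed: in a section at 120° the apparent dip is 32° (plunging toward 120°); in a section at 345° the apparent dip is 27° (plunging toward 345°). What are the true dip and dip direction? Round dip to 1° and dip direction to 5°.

Each apparent-dip line lies in the plane. As unit vectors (x east, y north, z up), v₁ plunges 32°→120° and v₂ plunges 27°→345°.
n = v₁ × v₂ = (0.649, 0.456, 0.534) (taken with n_z > 0).
tan δ = √(n_x²+n_y²)/n_z = 0.793/0.534, so δ = 56.0°.
Dip direction = atan2(0.649, 0.456) = 55° (azimuth of n's horizontal projection).

true dip 56°, dip direction 055°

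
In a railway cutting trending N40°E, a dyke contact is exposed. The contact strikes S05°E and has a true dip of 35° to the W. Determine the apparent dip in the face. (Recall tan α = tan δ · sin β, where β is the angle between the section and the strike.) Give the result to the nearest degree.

26°

The section lies 45° from the strike.
tan(apparent dip) = tan 35° · sin 45° = 0.4951
α = arctan(0.4951) = 26.34°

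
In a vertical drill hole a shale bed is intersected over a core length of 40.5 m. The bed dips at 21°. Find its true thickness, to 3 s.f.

37.8 m

True thickness t = h · cos(dip) = 40.5 × cos 21°
t = 40.5 × 0.9336 = 37.810 m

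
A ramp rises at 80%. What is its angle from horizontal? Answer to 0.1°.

38.7°

tan θ = 80/100 = 0.8000
θ = arctan(0.8000) = 38.66°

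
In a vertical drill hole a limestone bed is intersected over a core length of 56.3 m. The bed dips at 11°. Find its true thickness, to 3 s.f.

True thickness t = h · cos(dip) = 56.3 × cos 11°
t = 56.3 × 0.9816 = 55.266 m

55.3 m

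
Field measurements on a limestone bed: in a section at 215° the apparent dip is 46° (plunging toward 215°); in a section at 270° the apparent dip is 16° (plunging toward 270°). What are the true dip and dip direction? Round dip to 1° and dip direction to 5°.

true dip 48°, dip direction 195°

The two traces are lines in the plane: v₁ = (sin 215°·cos 46°, cos 215°·cos 46°, −sin 46°), v₂ = (sin 270°·cos 16°, cos 270°·cos 16°, −sin 16°).
n = v₁ × v₂ = (-0.157, -0.582, 0.547) (taken with n_z > 0).
tan δ = √(n_x²+n_y²)/n_z = 0.602/0.547, so δ = 47.8°.
The horizontal component of n points toward azimuth atan2(n_x, n_y) = 195°, the dip direction.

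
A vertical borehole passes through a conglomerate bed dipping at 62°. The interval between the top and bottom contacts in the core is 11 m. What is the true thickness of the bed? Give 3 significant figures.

True thickness t = h · cos(dip) = 11 × cos 62°
t = 11 × 0.4695 = 5.164 m

5.16 m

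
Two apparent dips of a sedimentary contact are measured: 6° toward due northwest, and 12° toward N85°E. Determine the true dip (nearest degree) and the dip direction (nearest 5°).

Represent each trace as a vector plunging at its apparent dip toward its trend (east-north-up frame): v₁ = (-0.703, 0.703, -0.105), v₂ = (0.974, 0.085, -0.208).
The plane normal is n = v₁ × v₂ ∝ (0.137, 0.248, 0.745).
True dip = arccos(n_z / |n|) = arccos(0.9346) = 20.8°.
The horizontal component of n points toward azimuth atan2(n_x, n_y) = 29°, the dip direction.

true dip 21°, dip direction 030°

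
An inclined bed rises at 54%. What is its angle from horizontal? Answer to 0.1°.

28.4°

tan θ = 54/100 = 0.5400
θ = arctan(0.5400) = 28.37°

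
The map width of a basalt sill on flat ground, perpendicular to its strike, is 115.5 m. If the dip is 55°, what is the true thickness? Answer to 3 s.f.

94.6 m

True thickness t = w · sin(dip) = 115.5 × sin 55°
t = 115.5 × 0.8192 = 94.612 m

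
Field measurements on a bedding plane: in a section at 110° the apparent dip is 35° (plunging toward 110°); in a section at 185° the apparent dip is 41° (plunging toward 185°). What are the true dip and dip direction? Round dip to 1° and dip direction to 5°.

The two traces are lines in the plane: v₁ = (sin 110°·cos 35°, cos 110°·cos 35°, −sin 35°), v₂ = (sin 185°·cos 41°, cos 185°·cos 41°, −sin 41°).
The plane normal is n = v₁ × v₂ ∝ (0.247, -0.543, 0.597).
tan δ = √(n_x²+n_y²)/n_z = 0.596/0.597, so δ = 45.0°.
Dip direction = atan2(0.247, -0.543) = 155° (azimuth of n's horizontal projection).

true dip 45°, dip direction 155°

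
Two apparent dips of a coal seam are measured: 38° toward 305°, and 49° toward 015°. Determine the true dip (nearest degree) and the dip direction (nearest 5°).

true dip 51°, dip direction 355°

Represent each trace as a vector plunging at its apparent dip toward its trend (east-north-up frame): v₁ = (-0.646, 0.452, -0.616), v₂ = (0.170, 0.634, -0.755).
The plane normal is n = v₁ × v₂ ∝ (-0.049, 0.592, 0.486).
Dip δ = arctan(|n_h|/n_z) = arctan(0.594/0.486) = 50.7°.
The horizontal component of n points toward azimuth atan2(n_x, n_y) = 355°, the dip direction.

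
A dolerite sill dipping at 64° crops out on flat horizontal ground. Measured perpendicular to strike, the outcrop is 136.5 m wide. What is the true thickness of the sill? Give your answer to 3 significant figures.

True thickness t = w · sin(dip) = 136.5 × sin 64°
t = 136.5 × 0.8988 = 122.685 m

123 m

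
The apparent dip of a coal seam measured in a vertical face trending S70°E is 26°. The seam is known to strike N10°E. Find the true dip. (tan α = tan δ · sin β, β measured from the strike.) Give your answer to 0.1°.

26.3°

The section is 80° from the strike.
tan(true dip) = tan 26° / sin 80° = 0.4953
true dip = arctan 0.4953 = 26.35°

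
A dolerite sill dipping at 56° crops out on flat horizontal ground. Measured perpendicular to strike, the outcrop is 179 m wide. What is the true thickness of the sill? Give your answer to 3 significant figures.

True thickness t = w · sin(dip) = 179 × sin 56°
t = 179 × 0.8290 = 148.398 m

148 m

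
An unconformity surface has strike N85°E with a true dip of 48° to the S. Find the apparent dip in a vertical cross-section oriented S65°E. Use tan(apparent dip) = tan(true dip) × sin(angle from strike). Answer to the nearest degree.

29°

The section lies 30° from the strike.
tan α = tan 48° × sin 30° = 1.1106 × 0.5000 = 0.5553
α = arctan(0.5553) = 29.04°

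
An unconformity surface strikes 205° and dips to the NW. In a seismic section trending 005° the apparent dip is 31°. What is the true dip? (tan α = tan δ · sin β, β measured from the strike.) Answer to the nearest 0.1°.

60.4°

The section is 20° from the strike.
tan δ = tan α / sin β = tan 31° / sin 20° = 0.6009 / 0.3420 = 1.7568
δ = arctan(1.7568) = 60.35°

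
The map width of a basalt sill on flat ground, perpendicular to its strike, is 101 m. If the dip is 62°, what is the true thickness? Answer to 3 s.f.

89.2 m

True thickness t = w · sin(dip) = 101 × sin 62°
t = 101 × 0.8829 = 89.178 m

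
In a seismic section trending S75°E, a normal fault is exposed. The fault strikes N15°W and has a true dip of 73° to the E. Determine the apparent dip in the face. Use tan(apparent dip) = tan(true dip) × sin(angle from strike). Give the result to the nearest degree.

The section lies 60° from the strike.
tan α = tan 73° × sin 60° = 3.2709 × 0.8660 = 2.8326
apparent dip = arctan 2.8326 = 70.56°

71°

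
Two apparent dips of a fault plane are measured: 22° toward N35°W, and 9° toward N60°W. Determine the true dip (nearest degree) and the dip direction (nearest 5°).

true dip 32°, dip direction 015°

Represent each trace as a vector plunging at its apparent dip toward its trend (east-north-up frame): v₁ = (-0.532, 0.760, -0.375), v₂ = (-0.855, 0.494, -0.156).
n = v₁ × v₂ = (0.066, 0.237, 0.387) (taken with n_z > 0).
Dip δ = arctan(|n_h|/n_z) = arctan(0.246/0.387) = 32.5°.
Dip direction = azimuth of (n_x, n_y) = atan2(0.066, 0.237) = 16°.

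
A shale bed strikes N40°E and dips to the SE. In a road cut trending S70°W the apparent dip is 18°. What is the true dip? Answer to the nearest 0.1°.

The section is 30° from the strike.
tan δ = tan α / sin β = tan 18° / sin 30° = 0.3249 / 0.5000 = 0.6498
true dip = arctan 0.6498 = 33.02°

33.0°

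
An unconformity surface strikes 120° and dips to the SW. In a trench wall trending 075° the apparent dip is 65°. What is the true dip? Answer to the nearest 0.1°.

71.8°

β = acute angle between strike 120° and section 075° = 45°.
tan(true dip) = tan 65° / sin 45° = 3.0328
δ = arctan(3.0328) = 71.75°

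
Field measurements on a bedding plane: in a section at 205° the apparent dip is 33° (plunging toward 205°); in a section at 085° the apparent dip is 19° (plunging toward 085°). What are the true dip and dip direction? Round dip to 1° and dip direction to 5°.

The two traces are lines in the plane: v₁ = (sin 205°·cos 33°, cos 205°·cos 33°, −sin 33°), v₂ = (sin 85°·cos 19°, cos 85°·cos 19°, −sin 19°).
n = v₁ × v₂ = (0.292, -0.628, 0.687) (taken with n_z > 0).
True dip = arccos(n_z / |n|) = arccos(0.7039) = 45.3°.
The horizontal component of n points toward azimuth atan2(n_x, n_y) = 155°, the dip direction.

true dip 45°, dip direction 155°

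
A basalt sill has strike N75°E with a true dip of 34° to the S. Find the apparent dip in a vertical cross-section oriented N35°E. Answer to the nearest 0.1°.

The section lies 40° from the strike.
tan(apparent dip) = tan 34° · sin 40° = 0.4336
apparent dip = arctan 0.4336 = 23.44°

23.4°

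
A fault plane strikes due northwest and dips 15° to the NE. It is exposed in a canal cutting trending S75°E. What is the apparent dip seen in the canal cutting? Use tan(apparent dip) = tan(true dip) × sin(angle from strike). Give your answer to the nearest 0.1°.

7.6°

The section lies 30° from the strike.
tan(apparent dip) = tan 15° · sin 30° = 0.1340
α = arctan(0.1340) = 7.63°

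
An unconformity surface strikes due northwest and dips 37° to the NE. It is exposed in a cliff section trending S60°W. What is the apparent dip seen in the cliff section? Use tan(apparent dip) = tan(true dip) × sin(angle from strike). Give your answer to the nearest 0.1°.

Angle between strike (due northwest) and section (S60°W): β = 75°.
tan α = tan 37° × sin 75° = 0.7536 × 0.9659 = 0.7279
α = arctan(0.7279) = 36.05°

36.1°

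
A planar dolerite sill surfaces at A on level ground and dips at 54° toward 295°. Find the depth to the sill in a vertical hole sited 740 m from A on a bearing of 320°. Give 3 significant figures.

The hole lies 25° from the dip direction, so the down-dip offset is 740 × cos 25° = 670.67 m.
Depth = down-dip offset × tan(dip) = 670.67 × tan 54° = 670.67 × 1.3764
Depth = 923.09 m

923 m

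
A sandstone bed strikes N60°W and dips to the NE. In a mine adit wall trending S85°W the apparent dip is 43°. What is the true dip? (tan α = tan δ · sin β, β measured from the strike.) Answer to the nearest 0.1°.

58.4°

The section is 35° from the strike.
tan(true dip) = tan 43° / sin 35° = 1.6258
δ = arctan(1.6258) = 58.40°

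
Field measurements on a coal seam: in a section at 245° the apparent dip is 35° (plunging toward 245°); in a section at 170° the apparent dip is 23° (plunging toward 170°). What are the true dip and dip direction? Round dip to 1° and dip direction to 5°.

true dip 37°, dip direction 225°

Each apparent-dip line lies in the plane. As unit vectors (x east, y north, z up), v₁ plunges 35°→245° and v₂ plunges 23°→170°.
n = v₁ × v₂ = (-0.385, -0.382, 0.728) (taken with n_z > 0).
tan δ = √(n_x²+n_y²)/n_z = 0.542/0.728, so δ = 36.7°.
Dip direction = azimuth of (n_x, n_y) = atan2(-0.385, -0.382) = 225°.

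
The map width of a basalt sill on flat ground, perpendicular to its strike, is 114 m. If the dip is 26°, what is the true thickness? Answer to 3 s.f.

50.0 m

True thickness t = w · sin(dip) = 114 × sin 26°
t = 114 × 0.4384 = 49.974 m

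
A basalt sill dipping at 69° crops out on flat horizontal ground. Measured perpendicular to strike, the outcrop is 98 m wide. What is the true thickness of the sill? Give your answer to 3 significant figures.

91.5 m

True thickness t = w · sin(dip) = 98 × sin 69°
t = 98 × 0.9336 = 91.491 m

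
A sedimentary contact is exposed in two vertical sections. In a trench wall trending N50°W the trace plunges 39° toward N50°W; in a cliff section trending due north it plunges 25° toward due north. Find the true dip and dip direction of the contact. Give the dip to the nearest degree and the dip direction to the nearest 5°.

The two traces are lines in the plane: v₁ = (sin 310°·cos 39°, cos 310°·cos 39°, −sin 39°), v₂ = (sin 0°·cos 25°, cos 0°·cos 25°, −sin 25°).
Cross product v₁ × v₂ gives the pole to the plane: n ∝ (-0.359, 0.252, 0.540).
True dip = arccos(n_z / |n|) = arccos(0.7760) = 39.1°.
Dip direction = azimuth of (n_x, n_y) = atan2(-0.359, 0.252) = 305°.

true dip 39°, dip direction 305°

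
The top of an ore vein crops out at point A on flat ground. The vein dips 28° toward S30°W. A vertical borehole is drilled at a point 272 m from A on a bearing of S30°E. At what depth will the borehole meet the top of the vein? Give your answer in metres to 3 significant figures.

The hole lies 60° from the dip direction, so the down-dip offset is 272 × cos 60° = 136.00 m.
Depth = down-dip offset × tan(dip) = 136.00 × tan 28° = 136.00 × 0.5317
Depth = 72.31 m

72.3 m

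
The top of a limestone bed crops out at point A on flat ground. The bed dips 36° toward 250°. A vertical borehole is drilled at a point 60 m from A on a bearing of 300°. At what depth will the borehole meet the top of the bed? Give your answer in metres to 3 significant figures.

The hole lies 50° from the dip direction, so the down-dip offset is 60 × cos 50° = 38.57 m.
Depth = down-dip offset × tan(dip) = 38.57 × tan 36° = 38.57 × 0.7265
Depth = 28.02 m

28.0 m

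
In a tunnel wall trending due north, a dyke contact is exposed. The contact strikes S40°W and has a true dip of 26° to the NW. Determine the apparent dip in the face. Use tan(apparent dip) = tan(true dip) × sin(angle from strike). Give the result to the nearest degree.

Angle between strike (S40°W) and section (due north): β = 40°.
tan(apparent dip) = tan 26° · sin 40° = 0.3135
α = arctan(0.3135) = 17.41°

17°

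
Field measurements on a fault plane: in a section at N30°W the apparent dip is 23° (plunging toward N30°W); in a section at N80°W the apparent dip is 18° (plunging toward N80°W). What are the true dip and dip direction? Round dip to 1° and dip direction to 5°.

Represent each trace as a vector plunging at its apparent dip toward its trend (east-north-up frame): v₁ = (-0.460, 0.797, -0.391), v₂ = (-0.937, 0.165, -0.309).
The plane normal is n = v₁ × v₂ ∝ (-0.182, 0.224, 0.671).
tan δ = √(n_x²+n_y²)/n_z = 0.288/0.671, so δ = 23.3°.
The horizontal component of n points toward azimuth atan2(n_x, n_y) = 321°, the dip direction.

true dip 23°, dip direction 320°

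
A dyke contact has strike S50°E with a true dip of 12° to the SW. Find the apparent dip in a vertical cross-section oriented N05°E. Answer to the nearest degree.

10°

Angle between strike (S50°E) and section (N05°E): β = 55°.
tan(apparent dip) = tan 12° · sin 55° = 0.1741
α = arctan(0.1741) = 9.88°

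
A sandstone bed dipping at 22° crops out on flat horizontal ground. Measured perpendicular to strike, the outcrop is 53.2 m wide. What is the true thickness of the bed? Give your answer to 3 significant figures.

19.9 m

True thickness t = w · sin(dip) = 53.2 × sin 22°
t = 53.2 × 0.3746 = 19.929 m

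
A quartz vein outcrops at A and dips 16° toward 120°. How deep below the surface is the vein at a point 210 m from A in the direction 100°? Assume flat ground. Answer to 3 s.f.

56.6 m

The hole lies 20° from the dip direction, so the down-dip offset is 210 × cos 20° = 197.34 m.
Depth = down-dip offset × tan(dip) = 197.34 × tan 16° = 197.34 × 0.2867
Depth = 56.59 m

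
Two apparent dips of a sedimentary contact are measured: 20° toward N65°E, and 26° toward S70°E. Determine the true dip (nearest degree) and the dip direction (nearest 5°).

true dip 26°, dip direction 105°

Each apparent-dip line lies in the plane. As unit vectors (x east, y north, z up), v₁ plunges 20°→N65°E and v₂ plunges 26°→S70°E.
n = v₁ × v₂ = (0.279, -0.084, 0.597) (taken with n_z > 0).
True dip = arccos(n_z / |n|) = arccos(0.8985) = 26.0°.
Dip direction = azimuth of (n_x, n_y) = atan2(0.279, -0.084) = 107°.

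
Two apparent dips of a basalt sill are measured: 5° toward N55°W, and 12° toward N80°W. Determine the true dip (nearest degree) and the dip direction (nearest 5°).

true dip 18°, dip direction 230°

The two traces are lines in the plane: v₁ = (sin 305°·cos 5°, cos 305°·cos 5°, −sin 5°), v₂ = (sin 280°·cos 12°, cos 280°·cos 12°, −sin 12°).
n = v₁ × v₂ = (-0.104, -0.086, 0.412) (taken with n_z > 0).
True dip = arccos(n_z / |n|) = arccos(0.9504) = 18.1°.
Dip direction = azimuth of (n_x, n_y) = atan2(-0.104, -0.086) = 231°.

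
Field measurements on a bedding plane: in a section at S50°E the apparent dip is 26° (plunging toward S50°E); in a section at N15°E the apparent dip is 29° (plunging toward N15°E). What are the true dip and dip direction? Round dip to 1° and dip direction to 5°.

Represent each trace as a vector plunging at its apparent dip toward its trend (east-north-up frame): v₁ = (0.689, -0.578, -0.438), v₂ = (0.226, 0.845, -0.485).
The plane normal is n = v₁ × v₂ ∝ (0.650, 0.235, 0.712).
tan δ = √(n_x²+n_y²)/n_z = 0.691/0.712, so δ = 44.1°.
The horizontal component of n points toward azimuth atan2(n_x, n_y) = 70°, the dip direction.

true dip 44°, dip direction 070°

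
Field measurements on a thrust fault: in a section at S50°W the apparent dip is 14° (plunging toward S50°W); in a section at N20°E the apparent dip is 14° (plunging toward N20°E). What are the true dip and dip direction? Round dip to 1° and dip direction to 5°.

true dip 44°, dip direction 305°

Each apparent-dip line lies in the plane. As unit vectors (x east, y north, z up), v₁ plunges 14°→S50°W and v₂ plunges 14°→N20°E.
Cross product v₁ × v₂ gives the pole to the plane: n ∝ (-0.371, 0.260, 0.471).
True dip = arccos(n_z / |n|) = arccos(0.7202) = 43.9°.
Dip direction = atan2(-0.371, 0.260) = 305° (azimuth of n's horizontal projection).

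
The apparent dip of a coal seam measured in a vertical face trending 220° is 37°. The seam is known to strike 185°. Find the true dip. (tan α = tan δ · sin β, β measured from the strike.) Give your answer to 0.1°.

β = acute angle between strike 185° and section 220° = 35°.
tan(true dip) = tan 37° / sin 35° = 1.3138
true dip = arctan 1.3138 = 52.72°

52.7°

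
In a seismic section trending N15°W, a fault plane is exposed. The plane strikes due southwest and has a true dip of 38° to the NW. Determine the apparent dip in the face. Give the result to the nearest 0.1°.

The strike is due southwest and the section trends N15°W; the acute angle between them is β = 60°.
tan α = tan 38° × sin 60° = 0.7813 × 0.8660 = 0.6766
α = arctan(0.6766) = 34.08°

34.1°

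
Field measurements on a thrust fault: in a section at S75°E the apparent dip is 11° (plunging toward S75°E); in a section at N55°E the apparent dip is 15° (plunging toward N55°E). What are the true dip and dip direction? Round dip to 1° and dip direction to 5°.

true dip 15°, dip direction 060°

Each apparent-dip line lies in the plane. As unit vectors (x east, y north, z up), v₁ plunges 11°→S75°E and v₂ plunges 15°→N55°E.
Cross product v₁ × v₂ gives the pole to the plane: n ∝ (0.171, 0.094, 0.726).
Dip δ = arctan(|n_h|/n_z) = arctan(0.196/0.726) = 15.1°.
Dip direction = atan2(0.171, 0.094) = 61° (azimuth of n's horizontal projection).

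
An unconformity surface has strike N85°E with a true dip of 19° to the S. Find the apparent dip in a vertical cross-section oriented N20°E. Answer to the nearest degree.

17°

The strike is N85°E and the section trends N20°E; the acute angle between them is β = 65°.
tan(apparent dip) = tan 19° · sin 65° = 0.3121
apparent dip = arctan 0.3121 = 17.33°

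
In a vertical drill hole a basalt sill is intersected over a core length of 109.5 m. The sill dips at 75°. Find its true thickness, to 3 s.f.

True thickness t = h · cos(dip) = 109.5 × cos 75°
t = 109.5 × 0.2588 = 28.341 m

28.3 m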